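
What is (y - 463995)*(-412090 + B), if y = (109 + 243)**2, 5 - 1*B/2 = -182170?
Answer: 16235944340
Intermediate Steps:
B = 364350 (B = 10 - 2*(-182170) = 10 + 364340 = 364350)
y = 123904 (y = 352**2 = 123904)
(y - 463995)*(-412090 + B) = (123904 - 463995)*(-412090 + 364350) = -340091*(-47740) = 16235944340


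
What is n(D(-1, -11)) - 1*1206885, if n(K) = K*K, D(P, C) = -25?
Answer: -1206260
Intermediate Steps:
n(K) = K²
n(D(-1, -11)) - 1*1206885 = (-25)² - 1*1206885 = 625 - 1206885 = -1206260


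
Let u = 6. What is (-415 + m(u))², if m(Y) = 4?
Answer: 168921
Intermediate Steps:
(-415 + m(u))² = (-415 + 4)² = (-411)² = 168921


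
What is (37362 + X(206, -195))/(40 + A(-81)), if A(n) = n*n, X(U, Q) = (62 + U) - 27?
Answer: 37603/6601 ≈ 5.6966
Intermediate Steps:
X(U, Q) = 35 + U
A(n) = n²
(37362 + X(206, -195))/(40 + A(-81)) = (37362 + (35 + 206))/(40 + (-81)²) = (37362 + 241)/(40 + 6561) = 37603/6601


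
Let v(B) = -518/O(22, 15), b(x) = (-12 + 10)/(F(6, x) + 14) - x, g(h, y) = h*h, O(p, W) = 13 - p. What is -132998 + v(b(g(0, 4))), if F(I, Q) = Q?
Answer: -1196464/9 ≈ -1.3294e+5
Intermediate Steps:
g(h, y) = h²
b(x) = -x - 2/(14 + x) (b(x) = (-12 + 10)/(x + 14) - x = -2/(14 + x) - x = -x - 2/(14 + x))
v(B) = 518/9 (v(B) = -518/(13 - 1*22) = -518/(13 - 22) = -518/(-9) = -518*(-⅑) = 518/9)
-132998 + v(b(g(0, 4))) = -132998 + 518/9 = -1196464/9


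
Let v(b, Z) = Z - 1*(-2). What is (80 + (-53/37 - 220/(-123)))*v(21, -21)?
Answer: -6948319/4551 ≈ -1526.8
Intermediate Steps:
v(b, Z) = 2 + Z (v(b, Z) = Z + 2 = 2 + Z)
(80 + (-53/37 - 220/(-123)))*v(21, -21) = (80 + (-53/37 - 220/(-123)))*(2 - 21) = (80 + (-53*1/37 - 220*(-1/123)))*(-19) = (80 + (-53/37 + 220/123))*(-19) = (80 + 1621/4551)*(-19) = (365701/4551)*(-19) = -6948319/4551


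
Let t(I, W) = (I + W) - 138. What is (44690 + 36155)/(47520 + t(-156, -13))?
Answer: 80845/47213 ≈ 1.7123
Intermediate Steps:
t(I, W) = -138 + I + W
(44690 + 36155)/(47520 + t(-156, -13)) = (44690 + 36155)/(47520 + (-138 - 156 - 13)) = 80845/(47520 - 307) = 80845/47213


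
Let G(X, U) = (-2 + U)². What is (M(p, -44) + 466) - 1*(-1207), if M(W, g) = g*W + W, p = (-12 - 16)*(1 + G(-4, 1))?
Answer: 4081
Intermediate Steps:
p = -56 (p = (-12 - 16)*(1 + (-2 + 1)²) = -28*(1 + (-1)²) = -28*(1 + 1) = -28*2 = -56)
M(W, g) = W + W*g (M(W, g) = W*g + W = W + W*g)
(M(p, -44) + 466) - 1*(-1207) = (-56*(1 - 44) + 466) - 1*(-1207) = (-56*(-43) + 466) + 1207 = (2408 + 466) + 1207 = 2874 + 1207 = 4081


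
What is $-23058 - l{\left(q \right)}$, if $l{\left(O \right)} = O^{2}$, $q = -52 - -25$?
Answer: $-23787$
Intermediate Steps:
$q = -27$ ($q = -52 + 25 = -27$)
$-23058 - l{\left(q \right)} = -23058 - \left(-27\right)^{2} = -23058 - 729 = -23787$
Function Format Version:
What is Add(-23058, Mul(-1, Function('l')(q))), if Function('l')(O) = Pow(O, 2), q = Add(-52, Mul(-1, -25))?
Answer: -23787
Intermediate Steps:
q = -27 (q = Add(-52, 25) = -27)
Add(-23058, Mul(-1, Function('l')(q))) = Add(-23058, Mul(-1, Pow(-27, 2))) = Add(-23058, Mul(-1, 729)) = Add(-23058, -729) = -23787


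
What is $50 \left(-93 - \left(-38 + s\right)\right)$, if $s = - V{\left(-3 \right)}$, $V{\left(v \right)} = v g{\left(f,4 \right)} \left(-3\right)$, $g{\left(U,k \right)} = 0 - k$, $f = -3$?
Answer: $-4550$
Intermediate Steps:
$g{\left(U,k \right)} = - k$
$V{\left(v \right)} = 12 v$ ($V{\left(v \right)} = v \left(\left(-1\right) 4\right) \left(-3\right) = v \left(-4\right) \left(-3\right) = - 4 v \left(-3\right) = 12 v$)
$s = 36$ ($s = - 12 \left(-3\right) = \left(-1\right) \left(-36\right) = 36$)
$50 \left(-93 - \left(-38 + s\right)\right) = 50 \left(-93 + \left(38 - 36\right)\right) = 50 \left(-93 + 2\right) = 50 \left(-91\right) = -4550$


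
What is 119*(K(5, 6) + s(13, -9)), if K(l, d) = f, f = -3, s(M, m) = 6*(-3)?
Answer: -2499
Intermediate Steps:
s(M, m) = -18
K(l, d) = -3
119*(K(5, 6) + s(13, -9)) = 119*(-3 - 18) = 119*(-21) = -2499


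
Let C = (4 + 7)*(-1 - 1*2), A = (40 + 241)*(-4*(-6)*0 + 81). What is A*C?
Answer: -751113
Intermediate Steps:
A = 22761 (A = 281*(24*0 + 81) = 281*(0 + 81) = 281*81 = 22761)
C = -33 (C = 11*(-1 - 2) = 11*(-3) = -33)
A*C = 22761*(-33) = -751113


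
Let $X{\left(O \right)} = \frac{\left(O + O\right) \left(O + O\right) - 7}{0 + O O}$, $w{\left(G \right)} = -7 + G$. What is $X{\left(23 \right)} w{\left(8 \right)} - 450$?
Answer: $- \frac{235941}{529} \approx -446.01$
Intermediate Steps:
$X{\left(O \right)} = \frac{-7 + 4 O^{2}}{O^{2}}$ ($X{\left(O \right)} = \frac{2 O 2 O - 7}{0 + O^{2}} = \frac{4 O^{2} - 7}{O^{2}} = \frac{-7 + 4 O^{2}}{O^{2}}$)
$X{\left(23 \right)} w{\left(8 \right)} - 450 = \left(4 - \frac{7}{529}\right) \left(-7 + 8\right) - 450 = \left(4 - \frac{7}{529}\right) 1 - 450 = \frac{2109}{529} \cdot 1 - 450 = \frac{2109}{529} - 450 = - \frac{235941}{529}$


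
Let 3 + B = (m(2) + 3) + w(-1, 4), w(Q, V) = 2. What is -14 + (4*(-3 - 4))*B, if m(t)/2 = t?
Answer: -182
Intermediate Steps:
m(t) = 2*t
B = 6 (B = -3 + ((2*2 + 3) + 2) = -3 + ((4 + 3) + 2) = -3 + (7 + 2) = -3 + 9 = 6)
-14 + (4*(-3 - 4))*B = -14 + (4*(-3 - 4))*6 = -14 + (4*(-7))*6 = -14 - 28*6 = -14 - 168 = -182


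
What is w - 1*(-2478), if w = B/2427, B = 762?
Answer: 2004956/809 ≈ 2478.3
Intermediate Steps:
w = 254/809 (w = 762/2427 = 762*(1/2427) = 254/809 ≈ 0.31397)
w - 1*(-2478) = 254/809 - 1*(-2478) = 254/809 + 2478 = 2004956/809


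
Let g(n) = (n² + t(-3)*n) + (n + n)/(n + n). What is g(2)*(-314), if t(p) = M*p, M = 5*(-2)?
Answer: -20410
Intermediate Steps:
M = -10
t(p) = -10*p
g(n) = 1 + n² + 30*n (g(n) = (n² + (-10*(-3))*n) + (n + n)/(n + n) = (n² + 30*n) + (2*n)/((2*n)) = (n² + 30*n) + (2*n)*(1/(2*n)) = (n² + 30*n) + 1 = 1 + n² + 30*n)
g(2)*(-314) = (1 + 2² + 30*2)*(-314) = (1 + 4 + 60)*(-314) = 65*(-314) = -20410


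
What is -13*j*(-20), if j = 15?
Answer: 3900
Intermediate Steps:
-13*j*(-20) = -13*15*(-20) = -195*(-20) = 3900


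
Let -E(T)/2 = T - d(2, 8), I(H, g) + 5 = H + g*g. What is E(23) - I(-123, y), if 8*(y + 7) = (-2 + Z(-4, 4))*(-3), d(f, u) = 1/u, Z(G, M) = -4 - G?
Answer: 691/16 ≈ 43.188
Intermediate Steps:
y = -25/4 (y = -7 + ((-2 + (-4 - 1*(-4)))*(-3))/8 = -7 + ((-2 + (-4 + 4))*(-3))/8 = -7 + ((-2 + 0)*(-3))/8 = -7 + (-2*(-3))/8 = -7 + (⅛)*6 = -7 + ¾ = -25/4 ≈ -6.2500)
I(H, g) = -5 + H + g² (I(H, g) = -5 + (H + g*g) = -5 + (H + g²) = -5 + H + g²)
E(T) = ¼ - 2*T (E(T) = -2*(T - 1/8) = -2*(T - 1*⅛) = -2*(T - ⅛) = -2*(-⅛ + T) = ¼ - 2*T)
E(23) - I(-123, y) = (¼ - 2*23) - (-5 - 123 + (-25/4)²) = (¼ - 46) - (-5 - 123 + 625/16) = -183/4 - 1*(-1423/16) = -183/4 + 1423/16 = 691/16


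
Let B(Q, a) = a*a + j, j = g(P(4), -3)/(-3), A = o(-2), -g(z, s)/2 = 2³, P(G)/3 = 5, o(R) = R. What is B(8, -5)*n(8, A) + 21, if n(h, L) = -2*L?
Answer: 427/3 ≈ 142.33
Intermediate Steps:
P(G) = 15 (P(G) = 3*5 = 15)
g(z, s) = -16 (g(z, s) = -2*2³ = -2*8 = -16)
A = -2
j = 16/3 (j = -16/(-3) = -16*(-⅓) = 16/3 ≈ 5.3333)
B(Q, a) = 16/3 + a² (B(Q, a) = a*a + 16/3 = a² + 16/3 = 16/3 + a²)
B(8, -5)*n(8, A) + 21 = (16/3 + (-5)²)*(-2*(-2)) + 21 = (16/3 + 25)*4 + 21 = (91/3)*4 + 21 = 364/3 + 21 = 427/3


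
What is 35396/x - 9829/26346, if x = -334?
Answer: -467912951/4399782 ≈ -106.35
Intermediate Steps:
35396/x - 9829/26346 = 35396/(-334) - 9829/26346 = 35396*(-1/334) - 9829*1/26346 = -17698/167 - 9829/26346 = -467912951/4399782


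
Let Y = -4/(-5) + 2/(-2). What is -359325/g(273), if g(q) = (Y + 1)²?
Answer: -8983125/16 ≈ -5.6145e+5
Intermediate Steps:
Y = -⅕ (Y = -4*(-⅕) + 2*(-½) = ⅘ - 1 = -⅕ ≈ -0.20000)
g(q) = 16/25 (g(q) = (-⅕ + 1)² = (⅘)² = 16/25)
-359325/g(273) = -359325/16/25 = -359325*25/16 = -8983125/16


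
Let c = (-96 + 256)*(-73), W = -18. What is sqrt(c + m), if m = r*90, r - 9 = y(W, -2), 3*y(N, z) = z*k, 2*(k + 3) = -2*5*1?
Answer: I*sqrt(10390) ≈ 101.93*I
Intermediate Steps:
k = -8 (k = -3 + (-2*5*1)/2 = -3 + (-10*1)/2 = -3 + (1/2)*(-10) = -3 - 5 = -8)
c = -11680 (c = 160*(-73) = -11680)
y(N, z) = -8*z/3 (y(N, z) = (z*(-8))/3 = (-8*z)/3 = -8*z/3)
r = 43/3 (r = 9 - 8/3*(-2) = 9 + 16/3 = 43/3 ≈ 14.333)
m = 1290 (m = (43/3)*90 = 1290)
sqrt(c + m) = sqrt(-11680 + 1290) = sqrt(-10390) = I*sqrt(10390)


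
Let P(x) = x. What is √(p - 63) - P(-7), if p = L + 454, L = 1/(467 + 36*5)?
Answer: 7 + √163676766/647 ≈ 26.774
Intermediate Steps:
L = 1/647 (L = 1/(467 + 180) = 1/647 ≈ 0.0015456)
p = 293739/647 (p = 1/647 + 454 = 293739/647 ≈ 454.00)
√(p - 63) - P(-7) = √(293739/647 - 63) - 1*(-7) = √(252978/647) + 7 = √163676766/647 + 7 = 7 + √163676766/647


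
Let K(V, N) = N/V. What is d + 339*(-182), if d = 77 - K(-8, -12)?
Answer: -123245/2 ≈ -61623.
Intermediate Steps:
d = 151/2 (d = 77 - (-12)/(-8) = 77 - (-12)*(-1)/8 = 77 - 1*3/2 = 77 - 3/2 = 151/2 ≈ 75.500)
d + 339*(-182) = 151/2 + 339*(-182) = 151/2 - 61698 = -123245/2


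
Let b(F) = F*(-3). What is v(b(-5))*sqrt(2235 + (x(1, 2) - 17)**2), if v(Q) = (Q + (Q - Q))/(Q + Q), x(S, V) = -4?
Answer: sqrt(669) ≈ 25.865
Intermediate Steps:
b(F) = -3*F
v(Q) = 1/2 (v(Q) = (Q + 0)/((2*Q)) = Q*(1/(2*Q)) = 1/2)
v(b(-5))*sqrt(2235 + (x(1, 2) - 17)**2) = sqrt(2235 + (-4 - 17)**2)/2 = sqrt(2235 + (-21)**2)/2 = sqrt(2235 + 441)/2 = sqrt(2676)/2 = (2*sqrt(669))/2 = sqrt(669)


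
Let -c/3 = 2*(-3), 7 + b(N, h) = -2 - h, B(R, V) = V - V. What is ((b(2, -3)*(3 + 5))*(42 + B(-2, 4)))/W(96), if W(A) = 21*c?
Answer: -16/3 ≈ -5.3333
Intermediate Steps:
B(R, V) = 0
b(N, h) = -9 - h (b(N, h) = -7 + (-2 - h) = -9 - h)
c = 18 (c = -6*(-3) = -3*(-6) = 18)
W(A) = 378 (W(A) = 21*18 = 378)
((b(2, -3)*(3 + 5))*(42 + B(-2, 4)))/W(96) = (((-9 - 1*(-3))*(3 + 5))*(42 + 0))/378 = (((-9 + 3)*8)*42)*(1/378) = (-6*8*42)*(1/378) = -48*42*(1/378) = -2016*1/378 = -16/3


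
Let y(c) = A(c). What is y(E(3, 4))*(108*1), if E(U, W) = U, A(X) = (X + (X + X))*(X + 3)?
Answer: 5832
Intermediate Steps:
A(X) = 3*X*(3 + X) (A(X) = (X + 2*X)*(3 + X) = (3*X)*(3 + X) = 3*X*(3 + X))
y(c) = 3*c*(3 + c)
y(E(3, 4))*(108*1) = (3*3*(3 + 3))*(108*1) = (3*3*6)*108 = 54*108 = 5832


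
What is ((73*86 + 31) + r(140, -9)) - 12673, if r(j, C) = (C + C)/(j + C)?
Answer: -833702/131 ≈ -6364.1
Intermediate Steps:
r(j, C) = 2*C/(C + j) (r(j, C) = (2*C)/(C + j) = 2*C/(C + j))
((73*86 + 31) + r(140, -9)) - 12673 = ((73*86 + 31) + 2*(-9)/(-9 + 140)) - 12673 = ((6278 + 31) + 2*(-9)/131) - 12673 = (6309 + 2*(-9)*(1/131)) - 12673 = (6309 - 18/131) - 12673 = 826461/131 - 12673 = -833702/131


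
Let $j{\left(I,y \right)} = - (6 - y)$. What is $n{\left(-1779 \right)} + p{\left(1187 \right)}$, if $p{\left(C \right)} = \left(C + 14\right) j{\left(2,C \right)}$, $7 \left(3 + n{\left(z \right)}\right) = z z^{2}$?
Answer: $- \frac{5620323493}{7} \approx -8.029 \cdot 10^{8}$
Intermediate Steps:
$j{\left(I,y \right)} = -6 + y$
$n{\left(z \right)} = -3 + \frac{z^{3}}{7}$ ($n{\left(z \right)} = -3 + \frac{z z^{2}}{7} = -3 + \frac{z^{3}}{7}$)
$p{\left(C \right)} = \left(-6 + C\right) \left(14 + C\right)$ ($p{\left(C \right)} = \left(C + 14\right) \left(-6 + C\right) = \left(14 + C\right) \left(-6 + C\right) = \left(-6 + C\right) \left(14 + C\right)$)
$n{\left(-1779 \right)} + p{\left(1187 \right)} = \left(-3 + \frac{\left(-1779\right)^{3}}{7}\right) + \left(-6 + 1187\right) \left(14 + 1187\right) = \left(-3 + \frac{1}{7} \left(-5630252139\right)\right) + 1181 \cdot 1201 = \left(-3 - \frac{5630252139}{7}\right) + 1418381 = - \frac{5630252160}{7} + 1418381 = - \frac{5620323493}{7}$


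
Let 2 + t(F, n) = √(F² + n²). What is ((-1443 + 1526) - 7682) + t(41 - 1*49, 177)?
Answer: -7601 + √31393 ≈ -7423.8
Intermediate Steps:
t(F, n) = -2 + √(F² + n²)
((-1443 + 1526) - 7682) + t(41 - 1*49, 177) = ((-1443 + 1526) - 7682) + (-2 + √((41 - 1*49)² + 177²)) = (83 - 7682) + (-2 + √((41 - 49)² + 31329)) = -7599 + (-2 + √((-8)² + 31329)) = -7599 + (-2 + √(64 + 31329)) = -7599 + (-2 + √31393) = -7601 + √31393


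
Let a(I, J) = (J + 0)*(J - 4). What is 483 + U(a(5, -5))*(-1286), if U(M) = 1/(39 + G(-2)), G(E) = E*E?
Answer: 19483/43 ≈ 453.09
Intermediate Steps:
G(E) = E²
a(I, J) = J*(-4 + J)
U(M) = 1/43 (U(M) = 1/(39 + (-2)²) = 1/(39 + 4) = 1/43)
483 + U(a(5, -5))*(-1286) = 483 + (1/43)*(-1286) = 483 - 1286/43 = 19483/43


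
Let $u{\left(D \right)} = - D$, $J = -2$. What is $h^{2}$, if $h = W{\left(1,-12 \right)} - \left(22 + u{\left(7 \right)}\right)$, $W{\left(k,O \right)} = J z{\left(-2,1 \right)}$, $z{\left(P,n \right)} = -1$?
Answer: $169$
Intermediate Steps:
$W{\left(k,O \right)} = 2$ ($W{\left(k,O \right)} = \left(-2\right) \left(-1\right) = 2$)
$h = -13$ ($h = 2 - \left(22 - 7\right) = 2 - 15 = -13$)
$h^{2} = \left(-13\right)^{2} = 169$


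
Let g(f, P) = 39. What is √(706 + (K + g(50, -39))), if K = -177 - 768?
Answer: 10*I*√2 ≈ 14.142*I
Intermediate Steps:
K = -945
√(706 + (K + g(50, -39))) = √(706 + (-945 + 39)) = √(706 - 906) = √(-200) = 10*I*√2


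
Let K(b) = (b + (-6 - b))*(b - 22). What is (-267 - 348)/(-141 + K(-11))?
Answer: -205/19 ≈ -10.789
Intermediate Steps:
K(b) = 132 - 6*b (K(b) = -6*(-22 + b) = 132 - 6*b)
(-267 - 348)/(-141 + K(-11)) = (-267 - 348)/(-141 + (132 - 6*(-11))) = -615/(-141 + (132 + 66)) = -615/(-141 + 198) = -615/57 = -615*1/57 = -205/19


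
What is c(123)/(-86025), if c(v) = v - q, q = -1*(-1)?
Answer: -122/86025 ≈ -0.0014182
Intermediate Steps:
q = 1
c(v) = -1 + v (c(v) = v - 1*1 = v - 1 = -1 + v)
c(123)/(-86025) = (-1 + 123)/(-86025) = 122*(-1/86025) = -122/86025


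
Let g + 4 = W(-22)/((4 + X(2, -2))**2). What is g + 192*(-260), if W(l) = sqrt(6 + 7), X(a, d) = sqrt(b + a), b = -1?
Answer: -49924 + sqrt(13)/25 ≈ -49924.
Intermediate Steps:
X(a, d) = sqrt(-1 + a)
W(l) = sqrt(13)
g = -4 + sqrt(13)/25 (g = -4 + sqrt(13)/((4 + sqrt(-1 + 2))**2) = -4 + sqrt(13)/((4 + sqrt(1))**2) = -4 + sqrt(13)/((4 + 1)**2) = -4 + sqrt(13)/(5**2) = -4 + sqrt(13)/25 ≈ -3.8558)
g + 192*(-260) = (-4 + sqrt(13)/25) + 192*(-260) = (-4 + sqrt(13)/25) - 49920 = -49924 + sqrt(13)/25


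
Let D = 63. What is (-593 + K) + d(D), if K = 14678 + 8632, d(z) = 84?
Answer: 22801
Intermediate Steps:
K = 23310
(-593 + K) + d(D) = (-593 + 23310) + 84 = 22717 + 84 = 22801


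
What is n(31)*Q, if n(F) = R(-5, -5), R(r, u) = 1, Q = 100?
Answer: 100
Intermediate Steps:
n(F) = 1
n(31)*Q = 1*100 = 100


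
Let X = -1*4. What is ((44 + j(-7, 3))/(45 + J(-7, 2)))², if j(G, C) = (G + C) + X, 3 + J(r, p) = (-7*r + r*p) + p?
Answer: 1296/6241 ≈ 0.20766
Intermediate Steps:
J(r, p) = -3 + p - 7*r + p*r (J(r, p) = -3 + ((-7*r + r*p) + p) = -3 + ((-7*r + p*r) + p) = -3 + (p - 7*r + p*r) = -3 + p - 7*r + p*r)
X = -4
j(G, C) = -4 + C + G (j(G, C) = (G + C) - 4 = (C + G) - 4 = -4 + C + G)
((44 + j(-7, 3))/(45 + J(-7, 2)))² = ((44 + (-4 + 3 - 7))/(45 + (-3 + 2 - 7*(-7) + 2*(-7))))² = ((44 - 8)/(45 + (-3 + 2 + 49 - 14)))² = (36/(45 + 34))² = (36/79)² = 1296/6241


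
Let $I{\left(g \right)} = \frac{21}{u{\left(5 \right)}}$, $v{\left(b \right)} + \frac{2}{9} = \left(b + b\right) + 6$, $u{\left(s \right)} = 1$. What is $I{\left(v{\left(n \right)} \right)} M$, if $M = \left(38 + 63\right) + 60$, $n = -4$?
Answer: $3381$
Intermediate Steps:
$M = 161$ ($M = 101 + 60 = 161$)
$v{\left(b \right)} = \frac{52}{9} + 2 b$ ($v{\left(b \right)} = - \frac{2}{9} + \left(\left(b + b\right) + 6\right) = - \frac{2}{9} + \left(2 b + 6\right) = - \frac{2}{9} + \left(6 + 2 b\right) = \frac{52}{9} + 2 b$)
$I{\left(g \right)} = 21$ ($I{\left(g \right)} = \frac{21}{1} = 21 \cdot 1 = 21$)
$I{\left(v{\left(n \right)} \right)} M = 21 \cdot 161 = 3381$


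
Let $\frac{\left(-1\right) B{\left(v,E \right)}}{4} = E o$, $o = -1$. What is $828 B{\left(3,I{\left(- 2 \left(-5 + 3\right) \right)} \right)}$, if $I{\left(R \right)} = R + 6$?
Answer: $33120$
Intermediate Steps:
$I{\left(R \right)} = 6 + R$
$B{\left(v,E \right)} = 4 E$ ($B{\left(v,E \right)} = - 4 E \left(-1\right) = - 4 \left(- E\right) = 4 E$)
$828 B{\left(3,I{\left(- 2 \left(-5 + 3\right) \right)} \right)} = 828 \cdot 4 \left(6 - 2 \left(-5 + 3\right)\right) = 828 \cdot 4 \left(6 - -4\right) = 828 \cdot 4 \left(6 + 4\right) = 828 \cdot 4 \cdot 10 = 828 \cdot 40 = 33120$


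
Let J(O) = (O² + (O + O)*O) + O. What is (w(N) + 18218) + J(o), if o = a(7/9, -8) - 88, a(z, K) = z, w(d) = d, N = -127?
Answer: 1102327/27 ≈ 40827.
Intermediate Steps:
o = -785/9 (o = 7/9 - 88 = -785/9 ≈ -87.222)
J(O) = O + 3*O² (J(O) = (O² + (2*O)*O) + O = (O² + 2*O²) + O = 3*O² + O = O + 3*O²)
(w(N) + 18218) + J(o) = (-127 + 18218) - 785*(1 + 3*(-785/9))/9 = 18091 - 785*(1 - 785/3)/9 = 18091 - 785/9*(-782/3) = 18091 + 613870/27 = 1102327/27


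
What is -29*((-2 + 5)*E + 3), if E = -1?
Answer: 0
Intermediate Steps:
-29*((-2 + 5)*E + 3) = -29*((-2 + 5)*(-1) + 3) = -29*(3*(-1) + 3) = -29*(-3 + 3) = -29*0 = 0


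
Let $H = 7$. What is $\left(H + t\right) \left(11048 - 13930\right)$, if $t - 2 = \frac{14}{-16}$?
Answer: $- \frac{93665}{4} \approx -23416.0$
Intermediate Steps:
$t = \frac{9}{8}$ ($t = 2 + \frac{14}{-16} = 2 + 14 \left(- \frac{1}{16}\right) = 2 - \frac{7}{8} = \frac{9}{8} \approx 1.125$)
$\left(H + t\right) \left(11048 - 13930\right) = \left(7 + \frac{9}{8}\right) \left(11048 - 13930\right) = \frac{65 \left(11048 - 13930\right)}{8} = \frac{65}{8} \left(-2882\right) = - \frac{93665}{4}$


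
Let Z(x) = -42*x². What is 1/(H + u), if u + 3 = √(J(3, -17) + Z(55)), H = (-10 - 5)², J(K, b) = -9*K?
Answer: 74/58787 - I*√127077/176361 ≈ 0.0012588 - 0.0020213*I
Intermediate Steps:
H = 225 (H = (-15)² = 225)
u = -3 + I*√127077 (u = -3 + √(-9*3 - 42*55²) = -3 + √(-27 - 42*3025) = -3 + √(-27 - 127050) = -3 + √(-127077) = -3 + I*√127077 ≈ -3.0 + 356.48*I)
1/(H + u) = 1/(225 + (-3 + I*√127077)) = 1/(222 + I*√127077)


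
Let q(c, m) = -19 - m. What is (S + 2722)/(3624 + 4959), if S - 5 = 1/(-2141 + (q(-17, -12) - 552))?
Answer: 7362899/23174100 ≈ 0.31772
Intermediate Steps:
S = 13499/2700 (S = 5 + 1/(-2141 + ((-19 - 1*(-12)) - 552)) = 5 + 1/(-2141 + ((-19 + 12) - 552)) = 5 + 1/(-2141 + (-7 - 552)) = 5 + 1/(-2141 - 559) = 5 + 1/(-2700) = 5 - 1/2700 = 13499/2700 ≈ 4.9996)
(S + 2722)/(3624 + 4959) = (13499/2700 + 2722)/(3624 + 4959) = (7362899/2700)/8583 = (7362899/2700)*(1/8583) = 7362899/23174100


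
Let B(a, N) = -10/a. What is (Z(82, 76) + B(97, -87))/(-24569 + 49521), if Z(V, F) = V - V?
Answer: -5/1210172 ≈ -4.1316e-6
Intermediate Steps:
Z(V, F) = 0
(Z(82, 76) + B(97, -87))/(-24569 + 49521) = (0 - 10/97)/(-24569 + 49521) = (0 - 10*1/97)/24952 = (0 - 10/97)*(1/24952) = -10/97*1/24952 = -5/1210172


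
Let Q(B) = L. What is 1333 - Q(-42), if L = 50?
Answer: 1283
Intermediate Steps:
Q(B) = 50
1333 - Q(-42) = 1333 - 1*50 = 1333 - 50 = 1283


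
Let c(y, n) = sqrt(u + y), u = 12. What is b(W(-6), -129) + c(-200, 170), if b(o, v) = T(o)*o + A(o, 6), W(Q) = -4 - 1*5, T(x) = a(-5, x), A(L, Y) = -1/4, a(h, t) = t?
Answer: 323/4 + 2*I*sqrt(47) ≈ 80.75 + 13.711*I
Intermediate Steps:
A(L, Y) = -1/4 (A(L, Y) = -1*1/4 = -1/4)
T(x) = x
W(Q) = -9 (W(Q) = -4 - 5 = -9)
b(o, v) = -1/4 + o**2 (b(o, v) = o*o - 1/4 = o**2 - 1/4 = -1/4 + o**2)
c(y, n) = sqrt(12 + y)
b(W(-6), -129) + c(-200, 170) = (-1/4 + (-9)**2) + sqrt(12 - 200) = (-1/4 + 81) + sqrt(-188) = 323/4 + 2*I*sqrt(47)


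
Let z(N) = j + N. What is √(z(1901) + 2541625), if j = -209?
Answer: √2543317 ≈ 1594.8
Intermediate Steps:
z(N) = -209 + N
√(z(1901) + 2541625) = √((-209 + 1901) + 2541625) = √(1692 + 2541625) = √2543317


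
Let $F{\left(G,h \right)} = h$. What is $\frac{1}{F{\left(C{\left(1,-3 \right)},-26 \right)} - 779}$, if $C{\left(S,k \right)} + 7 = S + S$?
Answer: $- \frac{1}{805} \approx -0.0012422$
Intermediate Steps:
$C{\left(S,k \right)} = -7 + 2 S$ ($C{\left(S,k \right)} = -7 + \left(S + S\right) = -7 + 2 S$)
$\frac{1}{F{\left(C{\left(1,-3 \right)},-26 \right)} - 779} = \frac{1}{-26 - 779} = \frac{1}{-805} = - \frac{1}{805}$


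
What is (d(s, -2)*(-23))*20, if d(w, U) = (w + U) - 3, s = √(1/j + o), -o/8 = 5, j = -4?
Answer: 2300 - 230*I*√161 ≈ 2300.0 - 2918.4*I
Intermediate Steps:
o = -40 (o = -8*5 = -40)
s = I*√161/2 (s = √(1/(-4) - 40) = √(-¼ - 40) = √(-161/4) = I*√161/2 ≈ 6.3443*I)
d(w, U) = -3 + U + w (d(w, U) = (U + w) - 3 = -3 + U + w)
(d(s, -2)*(-23))*20 = ((-3 - 2 + I*√161/2)*(-23))*20 = ((-5 + I*√161/2)*(-23))*20 = (115 - 23*I*√161/2)*20 = 2300 - 230*I*√161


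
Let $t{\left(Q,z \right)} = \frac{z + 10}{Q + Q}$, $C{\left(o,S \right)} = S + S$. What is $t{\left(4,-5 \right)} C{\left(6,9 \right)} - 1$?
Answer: $\frac{41}{4} \approx 10.25$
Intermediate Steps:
$C{\left(o,S \right)} = 2 S$
$t{\left(Q,z \right)} = \frac{10 + z}{2 Q}$
$t{\left(4,-5 \right)} C{\left(6,9 \right)} - 1 = \frac{10 - 5}{2 \cdot 4} \cdot 2 \cdot 9 - 1 = \frac{1}{2} \cdot \frac{1}{4} \cdot 5 \cdot 18 - 1 = \frac{5}{8} \cdot 18 - 1 = \frac{45}{4} - 1 = \frac{41}{4}$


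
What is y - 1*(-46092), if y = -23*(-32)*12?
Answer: 54924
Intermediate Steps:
y = 8832 (y = 736*12 = 8832)
y - 1*(-46092) = 8832 - 1*(-46092) = 8832 + 46092 = 54924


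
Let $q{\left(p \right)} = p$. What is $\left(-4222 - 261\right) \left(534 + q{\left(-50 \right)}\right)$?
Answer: $-2169772$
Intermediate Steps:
$\left(-4222 - 261\right) \left(534 + q{\left(-50 \right)}\right) = \left(-4222 - 261\right) \left(534 - 50\right) = \left(-4483\right) 484 = -2169772$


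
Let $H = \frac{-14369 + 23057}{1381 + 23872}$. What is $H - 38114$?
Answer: $- \frac{962484154}{25253} \approx -38114.0$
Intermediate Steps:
$H = \frac{8688}{25253} \approx 0.34404$
$H - 38114 = \frac{8688}{25253} - 38114 = - \frac{962484154}{25253}$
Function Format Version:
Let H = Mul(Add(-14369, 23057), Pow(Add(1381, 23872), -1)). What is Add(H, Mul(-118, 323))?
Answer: Rational(-962484154, 25253) ≈ -38114.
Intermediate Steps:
H = Rational(8688, 25253) (H = Mul(8688, Pow(25253, -1)) = Mul(8688, Rational(1, 25253)) = Rational(8688, 25253) ≈ 0.34404)
Add(H, Mul(-118, 323)) = Add(Rational(8688, 25253), Mul(-118, 323)) = Add(Rational(8688, 25253), -38114) = Rational(-962484154, 25253)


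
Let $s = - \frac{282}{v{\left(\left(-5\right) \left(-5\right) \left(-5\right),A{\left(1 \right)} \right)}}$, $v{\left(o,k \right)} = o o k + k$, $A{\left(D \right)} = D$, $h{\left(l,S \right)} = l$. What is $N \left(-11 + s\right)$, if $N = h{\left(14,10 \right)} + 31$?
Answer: $- \frac{3873780}{7813} \approx -495.81$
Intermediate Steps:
$N = 45$ ($N = 14 + 31 = 45$)
$v{\left(o,k \right)} = k + k o^{2}$ ($v{\left(o,k \right)} = o^{2} k + k = k o^{2} + k = k + k o^{2}$)
$s = - \frac{141}{7813}$ ($s = - \frac{282}{1 \left(1 + \left(\left(-5\right) \left(-5\right) \left(-5\right)\right)^{2}\right)} = - \frac{282}{1 \left(1 + \left(25 \left(-5\right)\right)^{2}\right)} = - \frac{282}{1 \left(1 + \left(-125\right)^{2}\right)} = - \frac{282}{1 \left(1 + 15625\right)} = - \frac{282}{1 \cdot 15626} = - \frac{282}{15626} = \left(-282\right) \frac{1}{15626} = - \frac{141}{7813} \approx -0.018047$)
$N \left(-11 + s\right) = 45 \left(-11 - \frac{141}{7813}\right) = 45 \left(- \frac{86084}{7813}\right) = - \frac{3873780}{7813}$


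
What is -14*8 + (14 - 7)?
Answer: -105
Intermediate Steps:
-14*8 + (14 - 7) = -112 + 7 = -105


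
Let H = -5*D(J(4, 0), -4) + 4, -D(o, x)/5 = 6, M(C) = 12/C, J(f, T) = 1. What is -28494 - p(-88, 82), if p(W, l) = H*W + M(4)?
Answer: -14945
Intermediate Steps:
D(o, x) = -30 (D(o, x) = -5*6 = -30)
H = 154 (H = -5*(-30) + 4 = 150 + 4 = 154)
p(W, l) = 3 + 154*W (p(W, l) = 154*W + 12/4 = 154*W + 12*(¼) = 154*W + 3 = 3 + 154*W)
-28494 - p(-88, 82) = -28494 - (3 + 154*(-88)) = -28494 - (3 - 13552) = -28494 - 1*(-13549) = -28494 + 13549 = -14945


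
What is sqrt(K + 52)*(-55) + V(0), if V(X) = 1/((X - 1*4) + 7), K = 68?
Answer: 1/3 - 110*sqrt(30) ≈ -602.16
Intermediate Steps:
V(X) = 1/(3 + X) (V(X) = 1/((X - 4) + 7) = 1/((-4 + X) + 7) = 1/(3 + X))
sqrt(K + 52)*(-55) + V(0) = sqrt(68 + 52)*(-55) + 1/(3 + 0) = sqrt(120)*(-55) + 1/3 = (2*sqrt(30))*(-55) + 1/3 = -110*sqrt(30) + 1/3 = 1/3 - 110*sqrt(30)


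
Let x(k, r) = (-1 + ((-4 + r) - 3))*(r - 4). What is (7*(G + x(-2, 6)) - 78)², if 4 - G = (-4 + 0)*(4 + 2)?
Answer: 8100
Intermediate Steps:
G = 28 (G = 4 - (-4 + 0)*(4 + 2) = 4 - (-4)*6 = 4 - 1*(-24) = 4 + 24 = 28)
x(k, r) = (-8 + r)*(-4 + r) (x(k, r) = (-1 + (-7 + r))*(-4 + r) = (-8 + r)*(-4 + r))
(7*(G + x(-2, 6)) - 78)² = (7*(28 + (32 + 6² - 12*6)) - 78)² = (7*(28 + (32 + 36 - 72)) - 78)² = (7*(28 - 4) - 78)² = (7*24 - 78)² = (168 - 78)² = 90² = 8100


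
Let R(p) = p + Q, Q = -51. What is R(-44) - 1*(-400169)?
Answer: 400074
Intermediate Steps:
R(p) = -51 + p (R(p) = p - 51 = -51 + p)
R(-44) - 1*(-400169) = (-51 - 44) - 1*(-400169) = -95 + 400169 = 400074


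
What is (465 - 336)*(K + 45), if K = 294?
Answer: 43731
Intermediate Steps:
(465 - 336)*(K + 45) = (465 - 336)*(294 + 45) = 129*339 = 43731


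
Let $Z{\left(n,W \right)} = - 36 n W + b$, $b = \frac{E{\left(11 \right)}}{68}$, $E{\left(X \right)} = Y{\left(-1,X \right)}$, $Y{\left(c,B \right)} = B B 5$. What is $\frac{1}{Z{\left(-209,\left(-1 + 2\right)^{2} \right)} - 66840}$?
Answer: $- \frac{68}{4032883} \approx -1.6861 \cdot 10^{-5}$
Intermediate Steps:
$Y{\left(c,B \right)} = 5 B^{2}$ ($Y{\left(c,B \right)} = B^{2} \cdot 5 = 5 B^{2}$)
$E{\left(X \right)} = 5 X^{2}$
$b = \frac{605}{68}$ ($b = \frac{5 \cdot 11^{2}}{68} = 5 \cdot 121 \cdot \frac{1}{68} = 605 \cdot \frac{1}{68} = \frac{605}{68} \approx 8.8971$)
$Z{\left(n,W \right)} = \frac{605}{68} - 36 W n$ ($Z{\left(n,W \right)} = - 36 n W + \frac{605}{68} = - 36 W n + \frac{605}{68} = \frac{605}{68} - 36 W n$)
$\frac{1}{Z{\left(-209,\left(-1 + 2\right)^{2} \right)} - 66840} = \frac{1}{\left(\frac{605}{68} - 36 \left(-1 + 2\right)^{2} \left(-209\right)\right) - 66840} = \frac{1}{\left(\frac{605}{68} - 36 \cdot 1^{2} \left(-209\right)\right) - 66840} = \frac{1}{\left(\frac{605}{68} - 36 \left(-209\right)\right) - 66840} = \frac{1}{\left(\frac{605}{68} + 7524\right) - 66840} = \frac{1}{\frac{512237}{68} - 66840} = \frac{1}{- \frac{4032883}{68}} = - \frac{68}{4032883}$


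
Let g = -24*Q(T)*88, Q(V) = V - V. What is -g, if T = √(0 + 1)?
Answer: 0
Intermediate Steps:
T = 1 (T = √1 = 1)
Q(V) = 0
g = 0 (g = -24*0*88 = 0*88 = 0)
-g = -1*0 = 0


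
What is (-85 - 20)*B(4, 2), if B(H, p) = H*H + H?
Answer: -2100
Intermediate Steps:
B(H, p) = H + H**2 (B(H, p) = H**2 + H = H + H**2)
(-85 - 20)*B(4, 2) = (-85 - 20)*(4*(1 + 4)) = -420*5 = -105*20 = -2100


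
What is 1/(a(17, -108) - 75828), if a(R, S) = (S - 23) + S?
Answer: -1/76067 ≈ -1.3146e-5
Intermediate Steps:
a(R, S) = -23 + 2*S (a(R, S) = (-23 + S) + S = -23 + 2*S)
1/(a(17, -108) - 75828) = 1/((-23 + 2*(-108)) - 75828) = 1/((-23 - 216) - 75828) = 1/(-239 - 75828) = 1/(-76067) = -1/76067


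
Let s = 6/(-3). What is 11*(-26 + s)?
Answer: -308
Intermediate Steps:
s = -2 (s = 6*(-⅓) = -2)
11*(-26 + s) = 11*(-26 - 2) = 11*(-28) = -308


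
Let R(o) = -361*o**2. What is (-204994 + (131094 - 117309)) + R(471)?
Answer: -80275810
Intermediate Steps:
(-204994 + (131094 - 117309)) + R(471) = (-204994 + (131094 - 117309)) - 361*471**2 = (-204994 + 13785) - 361*221841 = -191209 - 80084601 = -80275810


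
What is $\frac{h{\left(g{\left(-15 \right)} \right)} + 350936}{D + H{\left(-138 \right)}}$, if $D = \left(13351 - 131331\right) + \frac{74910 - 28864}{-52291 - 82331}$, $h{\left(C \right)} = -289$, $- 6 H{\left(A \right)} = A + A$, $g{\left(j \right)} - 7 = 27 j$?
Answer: $- \frac{23602400217}{7938278497} \approx -2.9732$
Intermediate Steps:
$g{\left(j \right)} = 7 + 27 j$
$H{\left(A \right)} = - \frac{A}{3}$ ($H{\left(A \right)} = - \frac{A + A}{6} = - \frac{2 A}{6} = - \frac{A}{3}$)
$D = - \frac{7941374803}{67311}$ ($D = -117980 + \frac{46046}{-134622} = -117980 + 46046 \left(- \frac{1}{134622}\right) = -117980 - \frac{23023}{67311} = - \frac{7941374803}{67311} \approx -1.1798 \cdot 10^{5}$)
$\frac{h{\left(g{\left(-15 \right)} \right)} + 350936}{D + H{\left(-138 \right)}} = \frac{-289 + 350936}{- \frac{7941374803}{67311} - -46} = \frac{350647}{- \frac{7941374803}{67311} + 46} = \frac{350647}{- \frac{7938278497}{67311}} = 350647 \left(- \frac{67311}{7938278497}\right) = - \frac{23602400217}{7938278497}$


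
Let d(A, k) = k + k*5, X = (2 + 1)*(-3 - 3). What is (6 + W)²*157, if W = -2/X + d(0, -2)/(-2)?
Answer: 1865317/81 ≈ 23029.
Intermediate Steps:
X = -18 (X = 3*(-6) = -18)
d(A, k) = 6*k (d(A, k) = k + 5*k = 6*k)
W = 55/9 (W = -2/(-18) + (6*(-2))/(-2) = -2*(-1/18) - 12*(-½) = ⅑ + 6 = 55/9 ≈ 6.1111)
(6 + W)²*157 = (6 + 55/9)²*157 = (109/9)²*157 = (11881/81)*157 = 1865317/81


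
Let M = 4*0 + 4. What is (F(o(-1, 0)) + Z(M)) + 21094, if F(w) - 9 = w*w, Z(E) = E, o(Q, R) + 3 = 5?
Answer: 21111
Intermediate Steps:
o(Q, R) = 2 (o(Q, R) = -3 + 5 = 2)
M = 4 (M = 0 + 4 = 4)
F(w) = 9 + w² (F(w) = 9 + w*w = 9 + w²)
(F(o(-1, 0)) + Z(M)) + 21094 = ((9 + 2²) + 4) + 21094 = ((9 + 4) + 4) + 21094 = (13 + 4) + 21094 = 17 + 21094 = 21111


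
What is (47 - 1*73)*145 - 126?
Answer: -3896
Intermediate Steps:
(47 - 1*73)*145 - 126 = (47 - 73)*145 - 126 = -26*145 - 126 = -3770 - 126 = -3896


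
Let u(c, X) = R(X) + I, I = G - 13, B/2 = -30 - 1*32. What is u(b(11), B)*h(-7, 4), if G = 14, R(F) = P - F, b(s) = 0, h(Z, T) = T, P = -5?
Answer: 480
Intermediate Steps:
B = -124 (B = 2*(-30 - 1*32) = 2*(-30 - 32) = 2*(-62) = -124)
R(F) = -5 - F
I = 1 (I = 14 - 13 = 1)
u(c, X) = -4 - X (u(c, X) = (-5 - X) + 1 = -4 - X)
u(b(11), B)*h(-7, 4) = (-4 - 1*(-124))*4 = (-4 + 124)*4 = 120*4 = 480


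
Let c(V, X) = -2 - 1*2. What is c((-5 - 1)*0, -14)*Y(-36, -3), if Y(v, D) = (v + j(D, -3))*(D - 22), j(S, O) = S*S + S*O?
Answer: -1800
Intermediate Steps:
j(S, O) = S**2 + O*S
c(V, X) = -4 (c(V, X) = -2 - 2 = -4)
Y(v, D) = (-22 + D)*(v + D*(-3 + D)) (Y(v, D) = (v + D*(-3 + D))*(D - 22) = (v + D*(-3 + D))*(-22 + D) = (-22 + D)*(v + D*(-3 + D)))
c((-5 - 1)*0, -14)*Y(-36, -3) = -4*((-3)**3 - 25*(-3)**2 - 22*(-36) + 66*(-3) - 3*(-36)) = -4*(-27 - 25*9 + 792 - 198 + 108) = -4*(-27 - 225 + 792 - 198 + 108) = -4*450 = -1800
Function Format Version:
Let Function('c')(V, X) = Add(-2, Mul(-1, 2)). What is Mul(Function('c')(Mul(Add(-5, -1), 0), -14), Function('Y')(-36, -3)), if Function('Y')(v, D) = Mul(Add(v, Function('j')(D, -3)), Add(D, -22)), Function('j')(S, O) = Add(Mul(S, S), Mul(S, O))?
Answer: -1800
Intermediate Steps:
Function('j')(S, O) = Add(Pow(S, 2), Mul(O, S))
Function('c')(V, X) = -4 (Function('c')(V, X) = Add(-2, -2) = -4)
Function('Y')(v, D) = Mul(Add(-22, D), Add(v, Mul(D, Add(-3, D)))) (Function('Y')(v, D) = Mul(Add(v, Mul(D, Add(-3, D))), Add(D, -22)) = Mul(Add(v, Mul(D, Add(-3, D))), Add(-22, D)) = Mul(Add(-22, D), Add(v, Mul(D, Add(-3, D)))))
Mul(Function('c')(Mul(Add(-5, -1), 0), -14), Function('Y')(-36, -3)) = Mul(-4, Add(Pow(-3, 3), Mul(-25, Pow(-3, 2)), Mul(-22, -36), Mul(66, -3), Mul(-3, -36))) = Mul(-4, Add(-27, Mul(-25, 9), 792, -198, 108)) = Mul(-4, Add(-27, -225, 792, -198, 108)) = Mul(-4, 450) = -1800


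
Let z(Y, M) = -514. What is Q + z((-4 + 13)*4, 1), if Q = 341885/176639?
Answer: -90450561/176639 ≈ -512.06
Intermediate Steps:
Q = 341885/176639 (Q = 341885*(1/176639) = 341885/176639 ≈ 1.9355)
Q + z((-4 + 13)*4, 1) = 341885/176639 - 514 = -90450561/176639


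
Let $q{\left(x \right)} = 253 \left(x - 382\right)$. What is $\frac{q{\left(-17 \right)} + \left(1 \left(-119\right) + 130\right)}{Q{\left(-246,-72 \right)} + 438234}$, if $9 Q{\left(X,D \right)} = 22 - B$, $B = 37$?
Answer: $- \frac{302808}{1314697} \approx -0.23033$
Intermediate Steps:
$Q{\left(X,D \right)} = - \frac{5}{3}$ ($Q{\left(X,D \right)} = \frac{22 - 37}{9} = \frac{1}{9} \left(-15\right) = - \frac{5}{3}$)
$q{\left(x \right)} = -96646 + 253 x$ ($q{\left(x \right)} = 253 \left(-382 + x\right) = -96646 + 253 x$)
$\frac{q{\left(-17 \right)} + \left(1 \left(-119\right) + 130\right)}{Q{\left(-246,-72 \right)} + 438234} = \frac{\left(-96646 + 253 \left(-17\right)\right) + \left(1 \left(-119\right) + 130\right)}{- \frac{5}{3} + 438234} = \frac{\left(-96646 - 4301\right) + \left(-119 + 130\right)}{\frac{1314697}{3}} = \left(-100947 + 11\right) \frac{3}{1314697} = \left(-100936\right) \frac{3}{1314697} = - \frac{302808}{1314697}$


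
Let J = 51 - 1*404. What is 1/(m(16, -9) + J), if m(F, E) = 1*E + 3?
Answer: -1/359 ≈ -0.0027855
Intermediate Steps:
m(F, E) = 3 + E (m(F, E) = E + 3 = 3 + E)
J = -353 (J = 51 - 404 = -353)
1/(m(16, -9) + J) = 1/((3 - 9) - 353) = 1/(-6 - 353) = 1/(-359) = -1/359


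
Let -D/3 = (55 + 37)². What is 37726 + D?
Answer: 12334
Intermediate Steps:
D = -25392 (D = -3*(55 + 37)² = -3*92² = -3*8464 = -25392)
37726 + D = 37726 - 25392 = 12334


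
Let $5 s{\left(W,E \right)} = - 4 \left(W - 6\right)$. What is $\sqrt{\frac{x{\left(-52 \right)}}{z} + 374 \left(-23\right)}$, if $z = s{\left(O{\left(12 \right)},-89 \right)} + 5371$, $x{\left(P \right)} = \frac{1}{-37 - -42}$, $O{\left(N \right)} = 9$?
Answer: $\frac{i \sqrt{6198142247855}}{26843} \approx 92.747 i$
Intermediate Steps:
$s{\left(W,E \right)} = \frac{24}{5} - \frac{4 W}{5}$ ($s{\left(W,E \right)} = \frac{\left(-4\right) \left(W - 6\right)}{5} = \frac{\left(-4\right) \left(-6 + W\right)}{5} = \frac{24 - 4 W}{5} = \frac{24}{5} - \frac{4 W}{5}$)
$x{\left(P \right)} = \frac{1}{5}$ ($x{\left(P \right)} = \frac{1}{-37 + 42} = \frac{1}{5}$)
$z = \frac{26843}{5}$ ($z = \left(\frac{24}{5} - \frac{36}{5}\right) + 5371 = - \frac{12}{5} + 5371 = \frac{26843}{5} \approx 5368.6$)
$\sqrt{\frac{x{\left(-52 \right)}}{z} + 374 \left(-23\right)} = \sqrt{\frac{1}{5 \cdot \frac{26843}{5}} + 374 \left(-23\right)} = \sqrt{\frac{1}{5} \cdot \frac{5}{26843} - 8602} = \sqrt{\frac{1}{26843} - 8602} = \sqrt{- \frac{230903485}{26843}} = \frac{i \sqrt{6198142247855}}{26843}$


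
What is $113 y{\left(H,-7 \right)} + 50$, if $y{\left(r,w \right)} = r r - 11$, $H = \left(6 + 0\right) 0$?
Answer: $-1193$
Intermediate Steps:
$H = 0$ ($H = 6 \cdot 0 = 0$)
$y{\left(r,w \right)} = -11 + r^{2}$ ($y{\left(r,w \right)} = r^{2} - 11 = -11 + r^{2}$)
$113 y{\left(H,-7 \right)} + 50 = 113 \left(-11 + 0^{2}\right) + 50 = 113 \left(-11 + 0\right) + 50 = 113 \left(-11\right) + 50 = -1243 + 50 = -1193$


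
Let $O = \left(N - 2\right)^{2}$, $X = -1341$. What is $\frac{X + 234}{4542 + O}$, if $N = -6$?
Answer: $- \frac{1107}{4606} \approx -0.24034$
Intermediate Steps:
$O = 64$ ($O = \left(-6 - 2\right)^{2} = \left(-8\right)^{2} = 64$)
$\frac{X + 234}{4542 + O} = \frac{-1341 + 234}{4542 + 64} = - \frac{1107}{4606}$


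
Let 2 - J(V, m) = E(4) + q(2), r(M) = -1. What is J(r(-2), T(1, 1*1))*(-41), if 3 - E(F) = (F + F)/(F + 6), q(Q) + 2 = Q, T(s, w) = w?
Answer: 41/5 ≈ 8.2000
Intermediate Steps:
q(Q) = -2 + Q
E(F) = 3 - 2*F/(6 + F) (E(F) = 3 - (F + F)/(F + 6) = 3 - 2*F/(6 + F))
J(V, m) = -1/5 (J(V, m) = 2 - ((18 + 4)/(6 + 4) + (-2 + 2)) = 2 - (22/10 + 0) = 2 - ((1/10)*22 + 0) = 2 - (11/5 + 0) = 2 - 1*11/5 = 2 - 11/5 = -1/5)
J(r(-2), T(1, 1*1))*(-41) = -1/5*(-41) = 41/5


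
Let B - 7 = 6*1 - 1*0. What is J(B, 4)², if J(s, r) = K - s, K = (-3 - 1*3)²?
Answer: 529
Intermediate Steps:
K = 36 (K = (-3 - 3)² = (-6)² = 36)
B = 13 (B = 7 + (6*1 - 1*0) = 7 + (6 + 0) = 7 + 6 = 13)
J(s, r) = 36 - s
J(B, 4)² = (36 - 1*13)² = (36 - 13)² = 23² = 529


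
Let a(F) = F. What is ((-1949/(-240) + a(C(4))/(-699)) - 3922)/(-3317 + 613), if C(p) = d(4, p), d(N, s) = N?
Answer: 218864443/151207680 ≈ 1.4474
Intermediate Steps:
C(p) = 4
((-1949/(-240) + a(C(4))/(-699)) - 3922)/(-3317 + 613) = ((-1949/(-240) + 4/(-699)) - 3922)/(-3317 + 613) = ((-1949*(-1/240) + 4*(-1/699)) - 3922)/(-2704) = ((1949/240 - 4/699) - 3922)*(-1/2704) = (453797/55920 - 3922)*(-1/2704) = -218864443/55920*(-1/2704) = 218864443/151207680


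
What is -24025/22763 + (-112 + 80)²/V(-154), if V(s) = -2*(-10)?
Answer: 5707203/113815 ≈ 50.145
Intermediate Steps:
V(s) = 20
-24025/22763 + (-112 + 80)²/V(-154) = -24025/22763 + (-112 + 80)²/20 = -24025*1/22763 + (-32)²*(1/20) = -24025/22763 + 1024*(1/20) = -24025/22763 + 256/5 = 5707203/113815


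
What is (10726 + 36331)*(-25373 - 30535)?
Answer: -2630862756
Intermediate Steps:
(10726 + 36331)*(-25373 - 30535) = 47057*(-55908) = -2630862756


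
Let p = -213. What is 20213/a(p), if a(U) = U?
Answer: -20213/213 ≈ -94.897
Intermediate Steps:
20213/a(p) = 20213/(-213) = 20213*(-1/213) = -20213/213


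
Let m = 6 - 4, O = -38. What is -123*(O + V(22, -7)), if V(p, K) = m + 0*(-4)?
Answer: 4428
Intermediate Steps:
m = 2
V(p, K) = 2 (V(p, K) = 2 + 0*(-4) = 2 + 0 = 2)
-123*(O + V(22, -7)) = -123*(-38 + 2) = -123*(-36) = 4428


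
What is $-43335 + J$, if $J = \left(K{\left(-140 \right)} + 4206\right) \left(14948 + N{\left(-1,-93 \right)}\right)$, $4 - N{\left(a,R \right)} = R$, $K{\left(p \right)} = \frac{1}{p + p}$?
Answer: $\frac{3541209351}{56} \approx 6.3236 \cdot 10^{7}$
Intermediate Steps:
$K{\left(p \right)} = \frac{1}{2 p}$
$N{\left(a,R \right)} = 4 - R$
$J = \frac{3543636111}{56}$ ($J = \left(\frac{1}{2 \left(-140\right)} + 4206\right) \left(14948 + \left(4 - -93\right)\right) = \left(\frac{1}{2} \left(- \frac{1}{140}\right) + 4206\right) \left(14948 + \left(4 + 93\right)\right) = \left(- \frac{1}{280} + 4206\right) \left(14948 + 97\right) = \frac{1177679}{280} \cdot 15045 = \frac{3543636111}{56} \approx 6.3279 \cdot 10^{7}$)
$-43335 + J = -43335 + \frac{3543636111}{56} = \frac{3541209351}{56}$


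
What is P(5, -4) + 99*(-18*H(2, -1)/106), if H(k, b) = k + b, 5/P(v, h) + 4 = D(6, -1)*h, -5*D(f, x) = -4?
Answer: -33401/1908 ≈ -17.506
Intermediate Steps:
D(f, x) = ⅘ (D(f, x) = -⅕*(-4) = ⅘)
P(v, h) = 5/(-4 + 4*h/5)
H(k, b) = b + k
P(5, -4) + 99*(-18*H(2, -1)/106) = 25/(4*(-5 - 4)) + 99*(-18*(-1 + 2)/106) = (25/4)/(-9) + 99*(-18*1*(1/106)) = (25/4)*(-⅑) + 99*(-18*1/106) = -25/36 + 99*(-9/53) = -25/36 - 891/53 = -33401/1908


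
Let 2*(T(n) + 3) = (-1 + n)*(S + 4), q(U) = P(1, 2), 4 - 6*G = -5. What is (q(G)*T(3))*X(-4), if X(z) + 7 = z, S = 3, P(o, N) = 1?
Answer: -44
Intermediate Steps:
G = 3/2 (G = ⅔ - ⅙*(-5) = ⅔ + ⅚ = 3/2 ≈ 1.5000)
q(U) = 1
X(z) = -7 + z
T(n) = -13/2 + 7*n/2 (T(n) = -3 + ((-1 + n)*(3 + 4))/2 = -3 + ((-1 + n)*7)/2 = -3 + (-7 + 7*n)/2 = -3 + (-7/2 + 7*n/2) = -13/2 + 7*n/2)
(q(G)*T(3))*X(-4) = (1*(-13/2 + (7/2)*3))*(-7 - 4) = (1*(-13/2 + 21/2))*(-11) = (1*4)*(-11) = 4*(-11) = -44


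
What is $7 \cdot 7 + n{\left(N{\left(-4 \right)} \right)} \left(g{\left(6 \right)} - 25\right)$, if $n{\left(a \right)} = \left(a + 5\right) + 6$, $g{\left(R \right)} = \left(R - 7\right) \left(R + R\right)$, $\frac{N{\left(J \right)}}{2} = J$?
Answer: $-62$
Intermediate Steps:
$N{\left(J \right)} = 2 J$
$g{\left(R \right)} = 2 R \left(-7 + R\right)$ ($g{\left(R \right)} = \left(-7 + R\right) 2 R = 2 R \left(-7 + R\right)$)
$n{\left(a \right)} = 11 + a$ ($n{\left(a \right)} = \left(5 + a\right) + 6 = 11 + a$)
$7 \cdot 7 + n{\left(N{\left(-4 \right)} \right)} \left(g{\left(6 \right)} - 25\right) = 7 \cdot 7 + \left(11 + 2 \left(-4\right)\right) \left(2 \cdot 6 \left(-7 + 6\right) - 25\right) = 49 + \left(11 - 8\right) \left(2 \cdot 6 \left(-1\right) - 25\right) = 49 + 3 \left(-12 - 25\right) = 49 + 3 \left(-37\right) = 49 - 111 = -62$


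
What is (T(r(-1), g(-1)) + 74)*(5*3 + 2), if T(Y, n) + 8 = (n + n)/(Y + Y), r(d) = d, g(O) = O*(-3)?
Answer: 1071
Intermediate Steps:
g(O) = -3*O
T(Y, n) = -8 + n/Y (T(Y, n) = -8 + (n + n)/(Y + Y) = -8 + (2*n)/((2*Y)) = -8 + (2*n)*(1/(2*Y)) = -8 + n/Y)
(T(r(-1), g(-1)) + 74)*(5*3 + 2) = ((-8 - 3*(-1)/(-1)) + 74)*(5*3 + 2) = ((-8 + 3*(-1)) + 74)*(15 + 2) = ((-8 - 3) + 74)*17 = (-11 + 74)*17 = 63*17 = 1071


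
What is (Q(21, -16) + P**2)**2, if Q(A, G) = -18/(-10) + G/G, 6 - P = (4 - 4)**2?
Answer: 37636/25 ≈ 1505.4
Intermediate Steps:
P = 6 (P = 6 - (4 - 4)**2 = 6 - 1*0**2 = 6 - 1*0 = 6 + 0 = 6)
Q(A, G) = 14/5 (Q(A, G) = -18*(-1/10) + 1 = 9/5 + 1 = 14/5)
(Q(21, -16) + P**2)**2 = (14/5 + 6**2)**2 = (14/5 + 36)**2 = (194/5)**2 = 37636/25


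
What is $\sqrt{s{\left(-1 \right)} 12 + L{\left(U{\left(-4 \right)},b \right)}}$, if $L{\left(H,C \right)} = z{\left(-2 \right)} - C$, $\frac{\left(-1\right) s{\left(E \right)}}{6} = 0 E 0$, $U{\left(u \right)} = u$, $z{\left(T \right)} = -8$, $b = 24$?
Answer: $4 i \sqrt{2} \approx 5.6569 i$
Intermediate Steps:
$s{\left(E \right)} = 0$ ($s{\left(E \right)} = - 6 \cdot 0 E 0 = - 6 \cdot 0 \cdot 0 = \left(-6\right) 0 = 0$)
$L{\left(H,C \right)} = -8 - C$
$\sqrt{s{\left(-1 \right)} 12 + L{\left(U{\left(-4 \right)},b \right)}} = \sqrt{0 \cdot 12 - 32} = \sqrt{0 - 32} = \sqrt{-32} = 4 i \sqrt{2}$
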